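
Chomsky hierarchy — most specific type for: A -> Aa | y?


Left-linear: every RHS is a terminal or one nonterminal followed by a terminal
Classification: Type 3 (Regular)


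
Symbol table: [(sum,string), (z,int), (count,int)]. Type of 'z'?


Lookup 'z' → type int


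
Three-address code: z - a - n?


Break into single-operator statements:
t1 = z - a
t2 = t1 - n


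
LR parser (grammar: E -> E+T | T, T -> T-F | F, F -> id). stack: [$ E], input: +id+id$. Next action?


shift '+' to continue E -> E+T
Action: shift


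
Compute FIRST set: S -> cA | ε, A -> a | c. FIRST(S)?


Per alternative of S: FIRST(cA) = {c}; FIRST(ε) = {ε}
FIRST(S) = {c, ε}


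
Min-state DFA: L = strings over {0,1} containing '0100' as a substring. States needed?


KMP-style automaton: 4 progress states + 1 absorbing accept = 5
Minimal DFA: 5 states


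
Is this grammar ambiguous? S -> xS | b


right-linear, alternatives start with distinct terminals 'x' vs 'b': unique leftmost derivation
Unambiguous


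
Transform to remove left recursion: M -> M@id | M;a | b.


Left-recursive alternatives: M@id, M;a; non-recursive: b
Introduce M': M -> bM', M' -> @idM' | ;aM' | ε


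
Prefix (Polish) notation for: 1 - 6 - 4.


left-to-right (same/higher precedence on left): tree is (- (- 1 6) 4)
Prefix: - - 1 6 4


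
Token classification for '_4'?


Pattern: letter/underscore followed by alphanumerics, not a keyword
Type: IDENTIFIER


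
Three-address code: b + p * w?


Break into single-operator statements:
t1 = p * w
t2 = b + t1


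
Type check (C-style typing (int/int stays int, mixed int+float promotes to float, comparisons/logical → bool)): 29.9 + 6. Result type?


Operand types: float + int
Rule: mixed int/float promotes to float; int/int stays int
Result type: float


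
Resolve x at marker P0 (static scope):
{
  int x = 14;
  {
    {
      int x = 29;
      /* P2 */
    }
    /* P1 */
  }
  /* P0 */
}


x declared in the same block as P0
x = 14


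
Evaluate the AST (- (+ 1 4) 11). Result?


Evaluate inner: (+ 1 4) = 5
Evaluate root: (- 5 11) = -6
Result: -6


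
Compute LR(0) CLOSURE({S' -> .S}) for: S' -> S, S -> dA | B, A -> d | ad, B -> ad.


Start: S' -> .S
For each item with dot before a nonterminal B, add B -> .γ for every B-production
Closure: [S' -> .S, S -> .dA, S -> .B, B -> .ad]


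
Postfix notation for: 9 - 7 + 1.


Left to right (same or higher precedence on left)
Postfix: 9 7 - 1 +


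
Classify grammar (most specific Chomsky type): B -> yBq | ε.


Single nonterminal LHS, but y^n q^n is not regular
Classification: Type 2 (Context-Free)


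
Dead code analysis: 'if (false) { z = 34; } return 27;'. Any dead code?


condition is constant false, so the whole block is unreachable
Dead: 'if (false) { z = 34; }'


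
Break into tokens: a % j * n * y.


Scan left to right, longest-match per lexeme
Tokens: ID(a), OP(%), ID(j), OP(*), ID(n), OP(*), ID(y)


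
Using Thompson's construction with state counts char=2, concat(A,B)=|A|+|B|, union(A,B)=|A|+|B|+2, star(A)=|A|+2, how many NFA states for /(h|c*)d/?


Syntax tree has 3 char leaf(s), 1 union(s), 1 star(s)
chars contribute 3×2 = 6; each union adds +2; each star adds +2
Total: 6 + 2 + 2 = 10 states


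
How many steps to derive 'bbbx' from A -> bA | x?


Derivation: A => bA => bbA => bbbA => bbbx
Steps: 4


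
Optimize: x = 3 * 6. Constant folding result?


3 * 6 = 18 at compile time
Optimized: x = 18


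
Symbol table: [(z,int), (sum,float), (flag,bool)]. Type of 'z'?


Lookup 'z' → type int


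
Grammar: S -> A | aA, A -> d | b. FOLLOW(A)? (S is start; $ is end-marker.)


$ ∈ FOLLOW(S). For each A -> αBβ: add FIRST(β)\{ε} to FOLLOW(B); if β nullable, add FOLLOW(A).
FOLLOW(A) = {$}


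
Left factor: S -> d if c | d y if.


Common prefix: 'd'
Factored: S -> d S', S' -> if c | y if


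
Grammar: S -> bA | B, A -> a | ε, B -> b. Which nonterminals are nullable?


A nonterminal is nullable iff some alternative derives ε (directly, or every symbol in it is nullable)
Nullable: {A}


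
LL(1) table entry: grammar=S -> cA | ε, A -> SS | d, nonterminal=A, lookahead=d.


For [A, d]: 'd' ∈ FIRST(d)
Entry: A -> d


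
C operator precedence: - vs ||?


'-' is additive (level 9); '||' is logical OR (level 1)
Higher level binds tighter
'-' has higher precedence than '||'


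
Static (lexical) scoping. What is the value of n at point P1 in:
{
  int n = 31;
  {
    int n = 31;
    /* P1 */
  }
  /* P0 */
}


n declared in the same block as P1
n = 31


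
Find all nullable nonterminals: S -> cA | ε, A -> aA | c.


A nonterminal is nullable iff some alternative derives ε (directly, or every symbol in it is nullable)
Nullable: {S}


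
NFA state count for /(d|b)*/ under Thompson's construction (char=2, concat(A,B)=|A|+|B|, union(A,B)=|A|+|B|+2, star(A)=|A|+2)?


Syntax tree has 2 char leaf(s), 1 union(s), 1 star(s)
chars contribute 2×2 = 4; each union adds +2; each star adds +2
Total: 4 + 2 + 2 = 8 states


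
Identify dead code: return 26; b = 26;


statement follows a return and is unreachable
Dead: 'b = 26'


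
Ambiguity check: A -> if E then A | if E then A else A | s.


dangling else: 'if E then if E then s else s' parses two ways
Ambiguous


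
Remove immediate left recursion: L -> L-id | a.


Left-recursive alternatives: L-id; non-recursive: a
Introduce L': L -> aL', L' -> -idL' | ε


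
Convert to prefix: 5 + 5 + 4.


left-to-right (same/higher precedence on left): tree is (+ (+ 5 5) 4)
Prefix: + + 5 5 4


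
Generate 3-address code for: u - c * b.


Break into single-operator statements:
t1 = c * b
t2 = u - t1


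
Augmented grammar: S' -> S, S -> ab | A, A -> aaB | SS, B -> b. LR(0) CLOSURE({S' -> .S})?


Start: S' -> .S
For each item with dot before a nonterminal B, add B -> .γ for every B-production
Closure: [S' -> .S, S -> .ab, S -> .A, A -> .aaB, A -> .SS]


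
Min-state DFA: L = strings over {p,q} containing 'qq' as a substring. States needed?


KMP-style automaton: 2 progress states + 1 absorbing accept = 3
Minimal DFA: 3 states


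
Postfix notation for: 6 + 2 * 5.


* has higher precedence, evaluate 2*5 first
Postfix: 6 2 5 * +


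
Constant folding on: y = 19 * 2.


19 * 2 = 38 at compile time
Optimized: y = 38


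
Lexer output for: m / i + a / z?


Scan left to right, longest-match per lexeme
Tokens: ID(m), OP(/), ID(i), OP(+), ID(a), OP(/), ID(z)


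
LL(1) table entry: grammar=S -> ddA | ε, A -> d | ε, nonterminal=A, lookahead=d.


For [A, d]: 'd' ∈ FIRST(d)
Entry: A -> d


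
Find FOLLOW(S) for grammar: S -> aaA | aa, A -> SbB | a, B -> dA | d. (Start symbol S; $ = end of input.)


$ ∈ FOLLOW(S). For each A -> αBβ: add FIRST(β)\{ε} to FOLLOW(B); if β nullable, add FOLLOW(A).
FOLLOW(S) = {$, b}


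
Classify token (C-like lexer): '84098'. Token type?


Pattern: digits only
Type: INTEGER_LITERAL


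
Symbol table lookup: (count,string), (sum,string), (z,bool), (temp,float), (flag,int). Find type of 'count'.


Lookup 'count' → type string


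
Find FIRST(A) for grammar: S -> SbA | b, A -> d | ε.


Per alternative of A: FIRST(d) = {d}; FIRST(ε) = {ε}
FIRST(A) = {d, ε}


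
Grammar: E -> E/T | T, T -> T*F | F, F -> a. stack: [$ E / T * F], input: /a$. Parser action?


handle 'T*F' on top
Action: reduce (T -> T*F)


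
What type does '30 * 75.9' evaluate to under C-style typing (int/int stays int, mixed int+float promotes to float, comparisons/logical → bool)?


Operand types: int * float
Rule: mixed int/float promotes to float; int/int stays int
Result type: float


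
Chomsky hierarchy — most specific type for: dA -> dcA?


LHS has context (more than one symbol) and |LHS| ≤ |RHS|
Classification: Type 1 (Context-Sensitive)


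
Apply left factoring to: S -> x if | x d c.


Common prefix: 'x'
Factored: S -> x S', S' -> if | d c


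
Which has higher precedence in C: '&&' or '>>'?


'>>' is shift (level 8); '&&' is logical AND (level 2)
Higher level binds tighter
'>>' has higher precedence than '&&'


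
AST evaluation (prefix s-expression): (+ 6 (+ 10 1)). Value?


Evaluate inner: (+ 10 1) = 11
Evaluate root: (+ 6 11) = 17
Result: 17


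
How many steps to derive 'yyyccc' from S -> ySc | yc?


Derivation: S => ySc => yyScc => yyyccc
Steps: 3


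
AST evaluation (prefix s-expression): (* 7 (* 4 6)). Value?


Evaluate inner: (* 4 6) = 24
Evaluate root: (* 7 24) = 168
Result: 168


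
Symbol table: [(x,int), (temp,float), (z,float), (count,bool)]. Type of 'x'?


Lookup 'x' → type int


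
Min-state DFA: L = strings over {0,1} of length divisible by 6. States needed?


Track length mod 6: states 0..5, accept at 0
Minimal DFA: 6 states


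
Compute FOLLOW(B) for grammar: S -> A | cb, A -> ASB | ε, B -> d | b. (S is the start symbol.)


$ ∈ FOLLOW(S). For each A -> αBβ: add FIRST(β)\{ε} to FOLLOW(B); if β nullable, add FOLLOW(A).
FOLLOW(B) = {$, b, c, d}


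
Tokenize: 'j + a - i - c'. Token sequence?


Scan left to right, longest-match per lexeme
Tokens: ID(j), OP(+), ID(a), OP(-), ID(i), OP(-), ID(c)


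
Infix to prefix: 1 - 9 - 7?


left-to-right (same/higher precedence on left): tree is (- (- 1 9) 7)
Prefix: - - 1 9 7


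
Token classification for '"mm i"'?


Pattern: double-quoted sequence
Type: STRING_LITERAL


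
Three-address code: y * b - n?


Break into single-operator statements:
t1 = y * b
t2 = t1 - n


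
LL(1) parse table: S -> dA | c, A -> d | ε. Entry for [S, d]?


For [S, d]: 'd' ∈ FIRST(dA)
Entry: S -> dA


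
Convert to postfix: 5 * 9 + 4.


Left to right (same or higher precedence on left)
Postfix: 5 9 * 4 +


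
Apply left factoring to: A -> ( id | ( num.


Common prefix: '('
Factored: A -> ( A', A' -> id | num


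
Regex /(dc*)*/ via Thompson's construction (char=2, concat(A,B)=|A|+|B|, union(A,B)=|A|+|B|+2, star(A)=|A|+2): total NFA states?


Syntax tree has 2 char leaf(s), 0 union(s), 2 star(s)
chars contribute 2×2 = 4; each union adds +2; each star adds +2
Total: 4 + 0 + 4 = 8 states


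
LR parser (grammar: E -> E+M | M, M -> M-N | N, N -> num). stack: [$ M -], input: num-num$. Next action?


no handle; shift 'num'
Action: shift


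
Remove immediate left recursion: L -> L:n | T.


Left-recursive alternatives: L:n; non-recursive: T
Introduce L': L -> TL', L' -> :nL' | ε


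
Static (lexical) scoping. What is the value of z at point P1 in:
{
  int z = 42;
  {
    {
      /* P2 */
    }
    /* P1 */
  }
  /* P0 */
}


P1's block does not declare z; resolves to the enclosing declaration at depth 0
z = 42


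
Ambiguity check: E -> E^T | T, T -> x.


precedence layered via separate nonterminal T: deterministic
Unambiguous


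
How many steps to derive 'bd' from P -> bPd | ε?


Derivation: P => bPd => bd
Steps: 2


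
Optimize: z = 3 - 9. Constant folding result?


3 - 9 = -6 at compile time
Optimized: z = -6


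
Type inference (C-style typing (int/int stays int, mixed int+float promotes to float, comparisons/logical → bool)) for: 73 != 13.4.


Operand types: int != float
Rule: comparison yields bool
Result type: bool


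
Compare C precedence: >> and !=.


'>>' is shift (level 8); '!=' is equality (level 6)
Higher level binds tighter
'>>' has higher precedence than '!='


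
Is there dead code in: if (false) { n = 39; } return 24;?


condition is constant false, so the whole block is unreachable
Dead: 'if (false) { n = 39; }'


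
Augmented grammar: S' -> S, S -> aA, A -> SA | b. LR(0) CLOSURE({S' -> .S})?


Start: S' -> .S
For each item with dot before a nonterminal B, add B -> .γ for every B-production
Closure: [S' -> .S, S -> .aA]


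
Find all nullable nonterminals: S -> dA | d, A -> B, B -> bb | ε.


A nonterminal is nullable iff some alternative derives ε (directly, or every symbol in it is nullable)
Nullable: {A, B}


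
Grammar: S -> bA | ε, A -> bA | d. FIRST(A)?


Per alternative of A: FIRST(bA) = {b}; FIRST(d) = {d}
FIRST(A) = {b, d}


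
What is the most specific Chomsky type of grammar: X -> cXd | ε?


Single nonterminal LHS, but c^n d^n is not regular
Classification: Type 2 (Context-Free)


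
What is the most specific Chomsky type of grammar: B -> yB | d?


Right-linear: every RHS is a terminal or a terminal followed by one nonterminal
Classification: Type 3 (Regular)


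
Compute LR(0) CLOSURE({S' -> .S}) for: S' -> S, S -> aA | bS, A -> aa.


Start: S' -> .S
For each item with dot before a nonterminal B, add B -> .γ for every B-production
Closure: [S' -> .S, S -> .aA, S -> .bS]


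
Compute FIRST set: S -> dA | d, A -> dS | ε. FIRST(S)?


Per alternative of S: FIRST(dA) = {d}; FIRST(d) = {d}
FIRST(S) = {d}


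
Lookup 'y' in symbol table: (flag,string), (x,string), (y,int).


Lookup 'y' → type int


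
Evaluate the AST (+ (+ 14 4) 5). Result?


Evaluate inner: (+ 14 4) = 18
Evaluate root: (+ 18 5) = 23
Result: 23


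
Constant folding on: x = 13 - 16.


13 - 16 = -3 at compile time
Optimized: x = -3


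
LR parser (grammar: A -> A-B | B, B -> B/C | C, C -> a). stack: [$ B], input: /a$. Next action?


shift '/' to continue B -> B/C
Action: shift


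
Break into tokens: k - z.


Scan left to right, longest-match per lexeme
Tokens: ID(k), OP(-), ID(z)


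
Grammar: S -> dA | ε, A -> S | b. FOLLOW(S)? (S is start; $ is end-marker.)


$ ∈ FOLLOW(S). For each A -> αBβ: add FIRST(β)\{ε} to FOLLOW(B); if β nullable, add FOLLOW(A).
FOLLOW(S) = {$}


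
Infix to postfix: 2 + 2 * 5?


* has higher precedence, evaluate 2*5 first
Postfix: 2 2 5 * +


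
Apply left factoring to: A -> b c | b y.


Common prefix: 'b'
Factored: A -> b A', A' -> c | y


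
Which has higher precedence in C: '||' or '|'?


'|' is bitwise OR (level 3); '||' is logical OR (level 1)
Higher level binds tighter
'|' has higher precedence than '||'


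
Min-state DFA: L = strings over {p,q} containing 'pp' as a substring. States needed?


KMP-style automaton: 2 progress states + 1 absorbing accept = 3
Minimal DFA: 3 states


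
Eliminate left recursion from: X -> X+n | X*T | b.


Left-recursive alternatives: X+n, X*T; non-recursive: b
Introduce X': X -> bX', X' -> +nX' | *TX' | ε


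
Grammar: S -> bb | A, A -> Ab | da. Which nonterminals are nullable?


A nonterminal is nullable iff some alternative derives ε (directly, or every symbol in it is nullable)
Nullable: {}


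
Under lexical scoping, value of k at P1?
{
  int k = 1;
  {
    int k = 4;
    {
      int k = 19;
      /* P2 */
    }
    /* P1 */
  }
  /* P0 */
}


k declared in the same block as P1
k = 4


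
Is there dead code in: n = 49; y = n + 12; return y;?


n is read by y's definition; y is returned
No dead code


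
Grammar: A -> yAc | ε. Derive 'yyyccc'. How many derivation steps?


Derivation: A => yAc => yyAcc => yyyAccc => yyyccc
Steps: 4


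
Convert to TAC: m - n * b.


Break into single-operator statements:
t1 = n * b
t2 = m - t1


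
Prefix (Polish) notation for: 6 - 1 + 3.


left-to-right (same/higher precedence on left): tree is (+ (- 6 1) 3)
Prefix: + - 6 1 3


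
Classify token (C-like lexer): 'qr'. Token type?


Pattern: letter/underscore followed by alphanumerics, not a keyword
Type: IDENTIFIER


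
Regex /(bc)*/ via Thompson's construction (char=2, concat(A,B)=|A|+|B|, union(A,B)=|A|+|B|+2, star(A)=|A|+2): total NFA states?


Syntax tree has 2 char leaf(s), 0 union(s), 1 star(s)
chars contribute 2×2 = 4; each union adds +2; each star adds +2
Total: 4 + 0 + 2 = 6 states


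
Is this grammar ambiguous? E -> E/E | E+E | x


'x/x+x' has two parse trees (no precedence encoded between / and +)
Ambiguous


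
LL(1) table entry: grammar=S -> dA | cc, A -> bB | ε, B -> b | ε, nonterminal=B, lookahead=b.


For [B, b]: 'b' ∈ FIRST(b)
Entry: B -> b


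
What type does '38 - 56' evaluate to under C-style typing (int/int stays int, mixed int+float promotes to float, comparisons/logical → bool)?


Operand types: int - int
Rule: mixed int/float promotes to float; int/int stays int
Result type: int


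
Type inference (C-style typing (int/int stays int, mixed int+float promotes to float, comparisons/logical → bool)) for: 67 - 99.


Operand types: int - int
Rule: mixed int/float promotes to float; int/int stays int
Result type: int


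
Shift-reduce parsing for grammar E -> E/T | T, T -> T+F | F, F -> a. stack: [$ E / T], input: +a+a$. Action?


'+' can extend T; shift to build T -> T+F
Action: shift


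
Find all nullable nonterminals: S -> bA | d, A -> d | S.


A nonterminal is nullable iff some alternative derives ε (directly, or every symbol in it is nullable)
Nullable: {}


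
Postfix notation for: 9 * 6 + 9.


Left to right (same or higher precedence on left)
Postfix: 9 6 * 9 +


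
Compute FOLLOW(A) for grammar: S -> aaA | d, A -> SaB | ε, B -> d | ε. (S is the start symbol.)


$ ∈ FOLLOW(S). For each A -> αBβ: add FIRST(β)\{ε} to FOLLOW(B); if β nullable, add FOLLOW(A).
FOLLOW(A) = {$, a}


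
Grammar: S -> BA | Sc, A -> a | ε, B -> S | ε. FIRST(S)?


Per alternative of S: FIRST(BA) = {a, c, ε}; FIRST(Sc) = {a, c}
FIRST(S) = {a, c, ε}


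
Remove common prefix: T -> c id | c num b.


Common prefix: 'c'
Factored: T -> c T', T' -> id | num b


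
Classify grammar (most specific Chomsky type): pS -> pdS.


LHS has context (more than one symbol) and |LHS| ≤ |RHS|
Classification: Type 1 (Context-Sensitive)


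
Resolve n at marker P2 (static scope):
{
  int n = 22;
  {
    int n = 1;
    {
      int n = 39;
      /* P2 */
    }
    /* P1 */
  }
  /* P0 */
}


n declared in the same block as P2
n = 39


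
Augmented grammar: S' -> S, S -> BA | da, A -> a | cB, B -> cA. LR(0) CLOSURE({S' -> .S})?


Start: S' -> .S
For each item with dot before a nonterminal B, add B -> .γ for every B-production
Closure: [S' -> .S, S -> .BA, S -> .da, B -> .cA]


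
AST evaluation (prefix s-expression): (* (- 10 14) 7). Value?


Evaluate inner: (- 10 14) = -4
Evaluate root: (* -4 7) = -28
Result: -28


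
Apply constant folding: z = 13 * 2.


13 * 2 = 26 at compile time
Optimized: z = 26


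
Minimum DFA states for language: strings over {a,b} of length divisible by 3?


Track length mod 3: states 0..2, accept at 0
Minimal DFA: 3 states


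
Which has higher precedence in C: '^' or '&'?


'&' is bitwise AND (level 5); '^' is bitwise XOR (level 4)
Higher level binds tighter
'&' has higher precedence than '^'


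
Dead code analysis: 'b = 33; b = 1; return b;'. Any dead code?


first assignment to b is overwritten before any read
Dead: 'b = 33'


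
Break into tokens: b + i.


Scan left to right, longest-match per lexeme
Tokens: ID(b), OP(+), ID(i)


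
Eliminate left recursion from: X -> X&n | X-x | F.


Left-recursive alternatives: X&n, X-x; non-recursive: F
Introduce X': X -> FX', X' -> &nX' | -xX' | ε


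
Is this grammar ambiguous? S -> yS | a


right-linear, alternatives start with distinct terminals 'y' vs 'a': unique leftmost derivation
Unambiguous


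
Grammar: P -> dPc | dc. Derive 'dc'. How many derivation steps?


Derivation: P => dc
Steps: 1


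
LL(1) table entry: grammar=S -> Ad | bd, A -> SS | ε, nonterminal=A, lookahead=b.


For [A, b]: 'b' ∈ FIRST(SS)
Entry: A -> SS


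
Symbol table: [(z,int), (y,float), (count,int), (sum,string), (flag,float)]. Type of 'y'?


Lookup 'y' → type float


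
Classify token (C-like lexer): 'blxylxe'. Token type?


Pattern: letter/underscore followed by alphanumerics, not a keyword
Type: IDENTIFIER


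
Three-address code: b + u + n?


Break into single-operator statements:
t1 = b + u
t2 = t1 + n


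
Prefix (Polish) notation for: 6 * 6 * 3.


left-to-right (same/higher precedence on left): tree is (* (* 6 6) 3)
Prefix: * * 6 6 3


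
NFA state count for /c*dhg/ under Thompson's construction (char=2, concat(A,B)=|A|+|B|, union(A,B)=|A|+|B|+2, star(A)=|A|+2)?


Syntax tree has 4 char leaf(s), 0 union(s), 1 star(s)
chars contribute 4×2 = 8; each union adds +2; each star adds +2
Total: 8 + 0 + 2 = 10 states


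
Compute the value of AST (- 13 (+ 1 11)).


Evaluate inner: (+ 1 11) = 12
Evaluate root: (- 13 12) = 1
Result: 1


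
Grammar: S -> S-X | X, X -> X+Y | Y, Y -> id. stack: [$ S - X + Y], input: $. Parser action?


handle 'X+Y' on top
Action: reduce (X -> X+Y)


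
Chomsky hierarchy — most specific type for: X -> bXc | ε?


Single nonterminal LHS, but b^n c^n is not regular
Classification: Type 2 (Context-Free)


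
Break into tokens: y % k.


Scan left to right, longest-match per lexeme
Tokens: ID(y), OP(%), ID(k)


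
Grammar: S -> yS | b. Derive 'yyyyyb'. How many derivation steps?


Derivation: S => yS => yyS => yyyS => yyyyS => yyyyyS => yyyyyb
Steps: 6


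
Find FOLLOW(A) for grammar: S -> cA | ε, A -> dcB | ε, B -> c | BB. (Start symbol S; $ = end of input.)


$ ∈ FOLLOW(S). For each A -> αBβ: add FIRST(β)\{ε} to FOLLOW(B); if β nullable, add FOLLOW(A).
FOLLOW(A) = {$}


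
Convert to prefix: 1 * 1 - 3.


left-to-right (same/higher precedence on left): tree is (- (* 1 1) 3)
Prefix: - * 1 1 3


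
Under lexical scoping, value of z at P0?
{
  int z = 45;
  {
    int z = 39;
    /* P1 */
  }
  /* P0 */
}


z declared in the same block as P0
z = 45


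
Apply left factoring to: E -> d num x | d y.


Common prefix: 'd'
Factored: E -> d E', E' -> num x | y


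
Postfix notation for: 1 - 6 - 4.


Left to right (same or higher precedence on left)
Postfix: 1 6 - 4 -


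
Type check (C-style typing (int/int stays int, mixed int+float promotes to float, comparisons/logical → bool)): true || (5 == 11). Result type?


Operand types: bool || bool
Rule: logical operators take bool operands and yield bool
Result type: bool


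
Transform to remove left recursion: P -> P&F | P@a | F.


Left-recursive alternatives: P&F, P@a; non-recursive: F
Introduce P': P -> FP', P' -> &FP' | @aP' | ε


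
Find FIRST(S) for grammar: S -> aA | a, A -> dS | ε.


Per alternative of S: FIRST(aA) = {a}; FIRST(a) = {a}
FIRST(S) = {a}


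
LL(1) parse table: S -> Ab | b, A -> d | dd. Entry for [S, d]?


For [S, d]: 'd' ∈ FIRST(Ab)
Entry: S -> Ab


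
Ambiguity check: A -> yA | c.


right-linear, alternatives start with distinct terminals 'y' vs 'c': unique leftmost derivation
Unambiguous


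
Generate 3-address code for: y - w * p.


Break into single-operator statements:
t1 = w * p
t2 = y - t1


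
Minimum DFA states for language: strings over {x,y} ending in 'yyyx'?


Track the longest suffix of input matching a prefix of 'yyyx': 5 classes (prefixes of length 0..4)
Minimal DFA: 5 states


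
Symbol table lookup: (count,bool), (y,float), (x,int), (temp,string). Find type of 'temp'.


Lookup 'temp' → type string


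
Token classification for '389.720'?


Pattern: digits with a decimal point
Type: FLOAT_LITERAL


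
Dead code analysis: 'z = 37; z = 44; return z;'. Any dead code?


first assignment to z is overwritten before any read
Dead: 'z = 37'


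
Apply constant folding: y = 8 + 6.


8 + 6 = 14 at compile time
Optimized: y = 14


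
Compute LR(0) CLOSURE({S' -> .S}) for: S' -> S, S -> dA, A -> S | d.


Start: S' -> .S
For each item with dot before a nonterminal B, add B -> .γ for every B-production
Closure: [S' -> .S, S -> .dA]


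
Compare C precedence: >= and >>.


'>>' is shift (level 8); '>=' is relational (level 7)
Higher level binds tighter
'>>' has higher precedence than '>='


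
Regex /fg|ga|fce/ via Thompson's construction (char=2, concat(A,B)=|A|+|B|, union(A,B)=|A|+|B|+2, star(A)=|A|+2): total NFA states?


Syntax tree has 7 char leaf(s), 2 union(s), 0 star(s)
chars contribute 7×2 = 14; each union adds +2; each star adds +2
Total: 14 + 4 + 0 = 18 states


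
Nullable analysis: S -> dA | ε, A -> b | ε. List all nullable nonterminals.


A nonterminal is nullable iff some alternative derives ε (directly, or every symbol in it is nullable)
Nullable: {A, S}


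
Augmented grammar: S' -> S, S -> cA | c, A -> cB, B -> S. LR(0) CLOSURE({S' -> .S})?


Start: S' -> .S
For each item with dot before a nonterminal B, add B -> .γ for every B-production
Closure: [S' -> .S, S -> .cA, S -> .c]


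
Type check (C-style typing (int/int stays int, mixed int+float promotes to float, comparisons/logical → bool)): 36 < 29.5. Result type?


Operand types: int < float
Rule: comparison yields bool
Result type: bool


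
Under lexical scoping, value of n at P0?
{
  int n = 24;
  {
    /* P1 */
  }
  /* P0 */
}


n declared in the same block as P0
n = 24


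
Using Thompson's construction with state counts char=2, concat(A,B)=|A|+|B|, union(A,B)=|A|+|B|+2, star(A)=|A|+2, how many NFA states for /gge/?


Syntax tree has 3 char leaf(s), 0 union(s), 0 star(s)
chars contribute 3×2 = 6; each union adds +2; each star adds +2
Total: 6 + 0 + 0 = 6 states


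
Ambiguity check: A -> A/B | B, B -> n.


precedence layered via separate nonterminal B: deterministic
Unambiguous


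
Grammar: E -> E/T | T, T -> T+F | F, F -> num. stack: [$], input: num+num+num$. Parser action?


no handle on stack; shift 'num'
Action: shift


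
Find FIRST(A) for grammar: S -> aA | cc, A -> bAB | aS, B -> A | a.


Per alternative of A: FIRST(bAB) = {b}; FIRST(aS) = {a}
FIRST(A) = {a, b}


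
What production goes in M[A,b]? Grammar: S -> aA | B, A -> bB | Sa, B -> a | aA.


For [A, b]: 'b' ∈ FIRST(bB)
Entry: A -> bB


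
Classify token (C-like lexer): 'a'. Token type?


Pattern: letter/underscore followed by alphanumerics, not a keyword
Type: IDENTIFIER


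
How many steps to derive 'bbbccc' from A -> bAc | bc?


Derivation: A => bAc => bbAcc => bbbccc
Steps: 3


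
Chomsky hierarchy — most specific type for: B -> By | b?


Left-linear: every RHS is a terminal or one nonterminal followed by a terminal
Classification: Type 3 (Regular)


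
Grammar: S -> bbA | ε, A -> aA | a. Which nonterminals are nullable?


A nonterminal is nullable iff some alternative derives ε (directly, or every symbol in it is nullable)
Nullable: {S}


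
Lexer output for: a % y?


Scan left to right, longest-match per lexeme
Tokens: ID(a), OP(%), ID(y)


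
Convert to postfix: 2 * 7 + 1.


Left to right (same or higher precedence on left)
Postfix: 2 7 * 1 +


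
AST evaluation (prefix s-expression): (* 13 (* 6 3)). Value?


Evaluate inner: (* 6 3) = 18
Evaluate root: (* 13 18) = 234
Result: 234


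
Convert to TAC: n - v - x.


Break into single-operator statements:
t1 = n - v
t2 = t1 - x


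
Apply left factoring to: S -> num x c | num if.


Common prefix: 'num'
Factored: S -> num S', S' -> x c | if


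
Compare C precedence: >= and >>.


'>>' is shift (level 8); '>=' is relational (level 7)
Higher level binds tighter
'>>' has higher precedence than '>='


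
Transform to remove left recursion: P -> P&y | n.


Left-recursive alternatives: P&y; non-recursive: n
Introduce P': P -> nP', P' -> &yP' | ε


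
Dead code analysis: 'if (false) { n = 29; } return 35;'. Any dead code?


condition is constant false, so the whole block is unreachable
Dead: 'if (false) { n = 29; }'


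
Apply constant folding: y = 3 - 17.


3 - 17 = -14 at compile time
Optimized: y = -14


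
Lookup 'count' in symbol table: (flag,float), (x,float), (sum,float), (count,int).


Lookup 'count' → type int


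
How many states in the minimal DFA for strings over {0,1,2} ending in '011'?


Track the longest suffix of input matching a prefix of '011': 4 classes (prefixes of length 0..3)
Minimal DFA: 4 states


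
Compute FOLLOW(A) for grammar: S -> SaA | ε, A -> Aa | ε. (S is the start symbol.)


$ ∈ FOLLOW(S). For each A -> αBβ: add FIRST(β)\{ε} to FOLLOW(B); if β nullable, add FOLLOW(A).
FOLLOW(A) = {$, a}


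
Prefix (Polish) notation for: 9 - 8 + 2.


left-to-right (same/higher precedence on left): tree is (+ (- 9 8) 2)
Prefix: + - 9 8 2


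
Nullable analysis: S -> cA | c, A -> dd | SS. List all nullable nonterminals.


A nonterminal is nullable iff some alternative derives ε (directly, or every symbol in it is nullable)
Nullable: {}


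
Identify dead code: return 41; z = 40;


statement follows a return and is unreachable
Dead: 'z = 40'


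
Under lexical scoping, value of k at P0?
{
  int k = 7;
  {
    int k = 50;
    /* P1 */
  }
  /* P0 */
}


k declared in the same block as P0
k = 7


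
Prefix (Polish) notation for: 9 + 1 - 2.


left-to-right (same/higher precedence on left): tree is (- (+ 9 1) 2)
Prefix: - + 9 1 2


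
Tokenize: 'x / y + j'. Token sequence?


Scan left to right, longest-match per lexeme
Tokens: ID(x), OP(/), ID(y), OP(+), ID(j)


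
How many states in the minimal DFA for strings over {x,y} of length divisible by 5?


Track length mod 5: states 0..4, accept at 0
Minimal DFA: 5 states


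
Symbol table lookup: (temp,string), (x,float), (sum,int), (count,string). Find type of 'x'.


Lookup 'x' → type float


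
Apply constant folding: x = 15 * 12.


15 * 12 = 180 at compile time
Optimized: x = 180


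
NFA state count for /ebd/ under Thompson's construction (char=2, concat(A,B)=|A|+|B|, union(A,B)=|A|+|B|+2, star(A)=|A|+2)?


Syntax tree has 3 char leaf(s), 0 union(s), 0 star(s)
chars contribute 3×2 = 6; each union adds +2; each star adds +2
Total: 6 + 0 + 0 = 6 states


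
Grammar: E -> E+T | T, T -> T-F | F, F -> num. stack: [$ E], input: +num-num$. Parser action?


shift '+' to continue E -> E+T
Action: shift


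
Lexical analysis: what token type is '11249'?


Pattern: digits only
Type: INTEGER_LITERAL


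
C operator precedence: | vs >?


'>' is relational (level 7); '|' is bitwise OR (level 3)
Higher level binds tighter
'>' has higher precedence than '|'


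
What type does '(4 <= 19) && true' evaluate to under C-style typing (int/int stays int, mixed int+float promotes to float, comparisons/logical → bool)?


Operand types: bool && bool
Rule: logical operators take bool operands and yield bool
Result type: bool


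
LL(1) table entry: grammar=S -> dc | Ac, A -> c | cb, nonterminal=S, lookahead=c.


For [S, c]: 'c' ∈ FIRST(Ac)
Entry: S -> Ac


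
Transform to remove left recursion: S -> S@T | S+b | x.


Left-recursive alternatives: S@T, S+b; non-recursive: x
Introduce S': S -> xS', S' -> @TS' | +bS' | ε


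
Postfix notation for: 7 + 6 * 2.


* has higher precedence, evaluate 6*2 first
Postfix: 7 6 2 * +


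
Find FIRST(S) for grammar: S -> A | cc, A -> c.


Per alternative of S: FIRST(A) = {c}; FIRST(cc) = {c}
FIRST(S) = {c}


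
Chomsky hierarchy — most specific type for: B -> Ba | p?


Left-linear: every RHS is a terminal or one nonterminal followed by a terminal
Classification: Type 3 (Regular)


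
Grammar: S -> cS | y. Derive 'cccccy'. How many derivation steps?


Derivation: S => cS => ccS => cccS => ccccS => cccccS => cccccy
Steps: 6


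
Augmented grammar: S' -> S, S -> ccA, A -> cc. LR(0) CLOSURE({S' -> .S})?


Start: S' -> .S
For each item with dot before a nonterminal B, add B -> .γ for every B-production
Closure: [S' -> .S, S -> .ccA]


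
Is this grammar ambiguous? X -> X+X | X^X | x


'x+x^x' has two parse trees (no precedence encoded between + and ^)
Ambiguous


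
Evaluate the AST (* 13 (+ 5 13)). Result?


Evaluate inner: (+ 5 13) = 18
Evaluate root: (* 13 18) = 234
Result: 234


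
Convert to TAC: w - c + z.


Break into single-operator statements:
t1 = w - c
t2 = t1 + z


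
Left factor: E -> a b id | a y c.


Common prefix: 'a'
Factored: E -> a E', E' -> b id | y c


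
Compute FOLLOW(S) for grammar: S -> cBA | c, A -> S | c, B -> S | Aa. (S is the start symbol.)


$ ∈ FOLLOW(S). For each A -> αBβ: add FIRST(β)\{ε} to FOLLOW(B); if β nullable, add FOLLOW(A).
FOLLOW(S) = {$, a, c}


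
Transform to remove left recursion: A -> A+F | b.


Left-recursive alternatives: A+F; non-recursive: b
Introduce A': A -> bA', A' -> +FA' | ε


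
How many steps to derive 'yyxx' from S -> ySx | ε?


Derivation: S => ySx => yySxx => yyxx
Steps: 3


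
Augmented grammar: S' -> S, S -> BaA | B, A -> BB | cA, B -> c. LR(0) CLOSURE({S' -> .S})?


Start: S' -> .S
For each item with dot before a nonterminal B, add B -> .γ for every B-production
Closure: [S' -> .S, S -> .BaA, S -> .B, B -> .c]


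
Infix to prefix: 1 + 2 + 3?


left-to-right (same/higher precedence on left): tree is (+ (+ 1 2) 3)
Prefix: + + 1 2 3


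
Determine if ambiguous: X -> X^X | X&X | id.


'id^id&id' has two parse trees (no precedence encoded between ^ and &)
Ambiguous


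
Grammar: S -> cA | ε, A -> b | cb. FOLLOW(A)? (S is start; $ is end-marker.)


$ ∈ FOLLOW(S). For each A -> αBβ: add FIRST(β)\{ε} to FOLLOW(B); if β nullable, add FOLLOW(A).
FOLLOW(A) = {$}


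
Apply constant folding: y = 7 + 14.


7 + 14 = 21 at compile time
Optimized: y = 21


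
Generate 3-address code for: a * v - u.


Break into single-operator statements:
t1 = a * v
t2 = t1 - u


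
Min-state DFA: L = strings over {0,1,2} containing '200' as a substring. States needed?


KMP-style automaton: 3 progress states + 1 absorbing accept = 4
Minimal DFA: 4 states


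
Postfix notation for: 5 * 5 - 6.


Left to right (same or higher precedence on left)
Postfix: 5 5 * 6 -


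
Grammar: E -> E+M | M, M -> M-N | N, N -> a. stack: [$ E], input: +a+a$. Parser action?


shift '+' to continue E -> E+M
Action: shift


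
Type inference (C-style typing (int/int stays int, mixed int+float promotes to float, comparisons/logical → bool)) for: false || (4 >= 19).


Operand types: bool || bool
Rule: logical operators take bool operands and yield bool
Result type: bool


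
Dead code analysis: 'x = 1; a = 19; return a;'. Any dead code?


x is assigned but never read
Dead: 'x = 1'


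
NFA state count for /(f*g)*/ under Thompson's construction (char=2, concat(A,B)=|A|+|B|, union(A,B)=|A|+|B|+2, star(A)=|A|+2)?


Syntax tree has 2 char leaf(s), 0 union(s), 2 star(s)
chars contribute 2×2 = 4; each union adds +2; each star adds +2
Total: 4 + 0 + 4 = 8 states


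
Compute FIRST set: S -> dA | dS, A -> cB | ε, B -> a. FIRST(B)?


Per alternative of B: FIRST(a) = {a}
FIRST(B) = {a}


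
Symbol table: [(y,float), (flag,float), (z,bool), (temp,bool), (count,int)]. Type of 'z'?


Lookup 'z' → type bool


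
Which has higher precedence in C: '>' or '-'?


'-' is additive (level 9); '>' is relational (level 7)
Higher level binds tighter
'-' has higher precedence than '>'


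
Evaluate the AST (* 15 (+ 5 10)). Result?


Evaluate inner: (+ 5 10) = 15
Evaluate root: (* 15 15) = 225
Result: 225


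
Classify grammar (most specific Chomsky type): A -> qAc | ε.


Single nonterminal LHS, but q^n c^n is not regular
Classification: Type 2 (Context-Free)


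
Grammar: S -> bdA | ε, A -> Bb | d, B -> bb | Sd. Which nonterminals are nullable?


A nonterminal is nullable iff some alternative derives ε (directly, or every symbol in it is nullable)
Nullable: {S}


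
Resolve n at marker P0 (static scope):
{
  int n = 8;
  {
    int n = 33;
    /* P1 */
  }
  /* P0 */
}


n declared in the same block as P0
n = 8


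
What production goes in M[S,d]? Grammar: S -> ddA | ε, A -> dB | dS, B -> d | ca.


For [S, d]: 'd' ∈ FIRST(ddA)
Entry: S -> ddA


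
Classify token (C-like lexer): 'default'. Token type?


Pattern: reserved word
Type: KEYWORD


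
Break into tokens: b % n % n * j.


Scan left to right, longest-match per lexeme
Tokens: ID(b), OP(%), ID(n), OP(%), ID(n), OP(*), ID(j)


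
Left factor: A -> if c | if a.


Common prefix: 'if'
Factored: A -> if A', A' -> c | a


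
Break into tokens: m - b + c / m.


Scan left to right, longest-match per lexeme
Tokens: ID(m), OP(-), ID(b), OP(+), ID(c), OP(/), ID(m)


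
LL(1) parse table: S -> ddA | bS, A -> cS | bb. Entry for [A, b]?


For [A, b]: 'b' ∈ FIRST(bb)
Entry: A -> bb


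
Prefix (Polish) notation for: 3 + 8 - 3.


left-to-right (same/higher precedence on left): tree is (- (+ 3 8) 3)
Prefix: - + 3 8 3


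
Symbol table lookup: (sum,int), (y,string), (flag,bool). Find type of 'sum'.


Lookup 'sum' → type int


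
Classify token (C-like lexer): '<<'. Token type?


Pattern: operator symbol
Type: OPERATOR


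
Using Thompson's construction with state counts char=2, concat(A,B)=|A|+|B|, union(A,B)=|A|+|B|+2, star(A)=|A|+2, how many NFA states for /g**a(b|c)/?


Syntax tree has 4 char leaf(s), 1 union(s), 2 star(s)
chars contribute 4×2 = 8; each union adds +2; each star adds +2
Total: 8 + 2 + 4 = 14 states


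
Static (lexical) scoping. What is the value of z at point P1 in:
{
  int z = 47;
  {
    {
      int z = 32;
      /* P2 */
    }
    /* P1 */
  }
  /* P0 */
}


P1's block does not declare z; resolves to the enclosing declaration at depth 0
z = 47


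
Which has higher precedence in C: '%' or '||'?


'%' is multiplicative (level 10); '||' is logical OR (level 1)
Higher level binds tighter
'%' has higher precedence than '||'


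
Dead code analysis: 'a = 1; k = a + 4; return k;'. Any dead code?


a is read by k's definition; k is returned
No dead code


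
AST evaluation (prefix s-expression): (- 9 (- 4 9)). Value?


Evaluate inner: (- 4 9) = -5
Evaluate root: (- 9 -5) = 14
Result: 14


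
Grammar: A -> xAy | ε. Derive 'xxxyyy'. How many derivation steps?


Derivation: A => xAy => xxAyy => xxxAyyy => xxxyyy
Steps: 4


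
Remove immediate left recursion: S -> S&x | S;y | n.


Left-recursive alternatives: S&x, S;y; non-recursive: n
Introduce S': S -> nS', S' -> &xS' | ;yS' | ε


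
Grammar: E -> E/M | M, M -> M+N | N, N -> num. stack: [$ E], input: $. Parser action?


start symbol E on stack, input exhausted
Action: accept


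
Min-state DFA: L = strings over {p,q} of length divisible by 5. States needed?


Track length mod 5: states 0..4, accept at 0
Minimal DFA: 5 states


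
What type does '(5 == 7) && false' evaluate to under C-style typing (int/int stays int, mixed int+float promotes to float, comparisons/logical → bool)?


Operand types: bool && bool
Rule: logical operators take bool operands and yield bool
Result type: bool


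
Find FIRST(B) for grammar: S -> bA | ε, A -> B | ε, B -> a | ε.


Per alternative of B: FIRST(a) = {a}; FIRST(ε) = {ε}
FIRST(B) = {a, ε}


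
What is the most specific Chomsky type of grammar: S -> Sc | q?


Left-linear: every RHS is a terminal or one nonterminal followed by a terminal
Classification: Type 3 (Regular)


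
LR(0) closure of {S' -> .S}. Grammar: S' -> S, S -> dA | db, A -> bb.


Start: S' -> .S
For each item with dot before a nonterminal B, add B -> .γ for every B-production
Closure: [S' -> .S, S -> .dA, S -> .db]
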